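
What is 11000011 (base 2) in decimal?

Sum of powers of 2 for each 1-bit:
2^0 + 2^1 + 2^6 + 2^7
= 1 + 2 + 64 + 128
= 195



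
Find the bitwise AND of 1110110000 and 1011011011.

AND: 1 only when both bits are 1
  1110110000
& 1011011011
------------
  1010010000
Decimal: 944 & 731 = 656



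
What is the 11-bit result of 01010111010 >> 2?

Original: 01010111010 (decimal 698)
Shift right by 2 positions
Drop the 2 low bits; fill with zeros on the left
Result: 00010101110 (decimal 174)
Equivalent: 698 >> 2 = 698 ÷ 2^2 = 174



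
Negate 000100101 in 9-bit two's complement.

Original: 000100101
Step 1 - Invert all bits: 111011010
Step 2 - Add 1: 111011011
Verification: 000100101 + 111011011 = 1000000000; discarding the end carry (carry out of the top bit) leaves the 9-bit value 000000000, as required for x + (-x)



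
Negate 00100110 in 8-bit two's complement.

Original: 00100110
Step 1 - Invert all bits: 11011001
Step 2 - Add 1: 11011010
Verification: 00100110 + 11011010 = 100000000; discarding the end carry (carry out of the top bit) leaves the 8-bit value 00000000, as required for x + (-x)



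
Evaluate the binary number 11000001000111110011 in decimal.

Sum of powers of 2 for each 1-bit:
2^0 + 2^1 + 2^4 + 2^5 + 2^6 + 2^7 + 2^8 + 2^12 + 2^18 + 2^19
= 1 + 2 + 16 + 32 + 64 + 128 + 256 + 4096 + 262144 + 524288
= 791027



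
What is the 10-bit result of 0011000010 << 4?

Original: 0011000010 (decimal 194)
Shift left by 4 positions
Append 4 zeros on the right and drop the 4 high bits that overflow the 10-bit width
Result: 0000100000 (decimal 32)
Equivalent: 194 << 4 = 194 × 2^4 = 3104, truncated to 10 bits = 32



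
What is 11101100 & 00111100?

AND: 1 only when both bits are 1
  11101100
& 00111100
----------
  00101100
Decimal: 236 & 60 = 44



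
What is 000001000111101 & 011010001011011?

AND: 1 only when both bits are 1
  000001000111101
& 011010001011011
-----------------
  000000000011001
Decimal: 573 & 13403 = 25



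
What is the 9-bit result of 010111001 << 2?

Original: 010111001 (decimal 185)
Shift left by 2 positions
Append 2 zeros on the right and drop the 2 high bits that overflow the 9-bit width
Result: 011100100 (decimal 228)
Equivalent: 185 << 2 = 185 × 2^2 = 740, truncated to 9 bits = 228



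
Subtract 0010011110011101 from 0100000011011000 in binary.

Method 1 - Direct subtraction (column by column from the right: bit − bit − borrow-in; if negative, add 2 and borrow 1 from the next column):
borrow: 0111111001111110
        0100000011011000
-       0010011110011101
------------------------
        0001100100111011

Method 2 - Add two's complement:
Two's complement of 0010011110011101: invert → 1101100001100010, add 1 → 1101100001100011
  0100000011011000
+ 1101100001100011
------------------
 10001100100111011  (end carry out of the top bit = 1)
Discarding the end carry: 0001100100111011
Decimal check:
  0100000011011000 = 16384 + 128 + 64 + 16 + 8 = 16600
  0010011110011101 = 8192 + 1024 + 512 + 256 + 128 + 16 + 8 + 4 + 1 = 10141
  16600 - 10141 = 6459, and 0001100100111011 = 4096 + 2048 + 256 + 32 + 16 + 8 + 2 + 1 = 6459 ✓



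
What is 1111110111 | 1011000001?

OR: 1 when either bit is 1
  1111110111
| 1011000001
------------
  1111110111
Decimal: 1015 | 705 = 1015



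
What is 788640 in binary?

Using repeated division by 2:
788640 ÷ 2 = 394320 remainder 0
394320 ÷ 2 = 197160 remainder 0
197160 ÷ 2 = 98580 remainder 0
98580 ÷ 2 = 49290 remainder 0
49290 ÷ 2 = 24645 remainder 0
24645 ÷ 2 = 12322 remainder 1
12322 ÷ 2 = 6161 remainder 0
6161 ÷ 2 = 3080 remainder 1
3080 ÷ 2 = 1540 remainder 0
1540 ÷ 2 = 770 remainder 0
770 ÷ 2 = 385 remainder 0
385 ÷ 2 = 192 remainder 1
192 ÷ 2 = 96 remainder 0
96 ÷ 2 = 48 remainder 0
48 ÷ 2 = 24 remainder 0
24 ÷ 2 = 12 remainder 0
12 ÷ 2 = 6 remainder 0
6 ÷ 2 = 3 remainder 0
3 ÷ 2 = 1 remainder 1
1 ÷ 2 = 0 remainder 1
Reading remainders bottom to top: 11000000100010100000



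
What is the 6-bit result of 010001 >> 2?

Original: 010001 (decimal 17)
Shift right by 2 positions
Drop the 2 low bits; fill with zeros on the left
Result: 000100 (decimal 4)
Equivalent: 17 >> 2 = 17 ÷ 2^2 = 4



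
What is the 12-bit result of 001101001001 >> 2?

Original: 001101001001 (decimal 841)
Shift right by 2 positions
Drop the 2 low bits; fill with zeros on the left
Result: 000011010010 (decimal 210)
Equivalent: 841 >> 2 = 841 ÷ 2^2 = 210



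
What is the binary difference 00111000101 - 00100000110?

Method 1 - Direct subtraction (column by column from the right: bit − bit − borrow-in; if negative, add 2 and borrow 1 from the next column):
borrow: 00001111100
        00111000101
-       00100000110
-------------------
        00010111111

Method 2 - Add two's complement:
Two's complement of 00100000110: invert → 11011111001, add 1 → 11011111010
  00111000101
+ 11011111010
-------------
 100010111111  (end carry out of the top bit = 1)
Discarding the end carry: 00010111111
Decimal check:
  00111000101 = 256 + 128 + 64 + 4 + 1 = 453
  00100000110 = 256 + 4 + 2 = 262
  453 - 262 = 191, and 00010111111 = 128 + 32 + 16 + 8 + 4 + 2 + 1 = 191 ✓



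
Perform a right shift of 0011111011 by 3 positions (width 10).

Original: 0011111011 (decimal 251)
Shift right by 3 positions
Drop the 3 low bits; fill with zeros on the left
Result: 0000011111 (decimal 31)
Equivalent: 251 >> 3 = 251 ÷ 2^3 = 31



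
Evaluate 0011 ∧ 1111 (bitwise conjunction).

AND: 1 only when both bits are 1
  0011
& 1111
------
  0011
Decimal: 3 & 15 = 3



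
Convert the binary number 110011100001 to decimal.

Sum of powers of 2 for each 1-bit:
2^0 + 2^5 + 2^6 + 2^7 + 2^10 + 2^11
= 1 + 32 + 64 + 128 + 1024 + 2048
= 3297



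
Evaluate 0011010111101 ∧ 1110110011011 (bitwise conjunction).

AND: 1 only when both bits are 1
  0011010111101
& 1110110011011
---------------
  0010010011001
Decimal: 1725 & 7579 = 1177



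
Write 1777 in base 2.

Using repeated division by 2:
1777 ÷ 2 = 888 remainder 1
888 ÷ 2 = 444 remainder 0
444 ÷ 2 = 222 remainder 0
222 ÷ 2 = 111 remainder 0
111 ÷ 2 = 55 remainder 1
55 ÷ 2 = 27 remainder 1
27 ÷ 2 = 13 remainder 1
13 ÷ 2 = 6 remainder 1
6 ÷ 2 = 3 remainder 0
3 ÷ 2 = 1 remainder 1
1 ÷ 2 = 0 remainder 1
Reading remainders bottom to top: 11011110001



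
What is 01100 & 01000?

AND: 1 only when both bits are 1
  01100
& 01000
-------
  01000
Decimal: 12 & 8 = 8



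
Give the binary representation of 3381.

Using repeated division by 2:
3381 ÷ 2 = 1690 remainder 1
1690 ÷ 2 = 845 remainder 0
845 ÷ 2 = 422 remainder 1
422 ÷ 2 = 211 remainder 0
211 ÷ 2 = 105 remainder 1
105 ÷ 2 = 52 remainder 1
52 ÷ 2 = 26 remainder 0
26 ÷ 2 = 13 remainder 0
13 ÷ 2 = 6 remainder 1
6 ÷ 2 = 3 remainder 0
3 ÷ 2 = 1 remainder 1
1 ÷ 2 = 0 remainder 1
Reading remainders bottom to top: 110100110101



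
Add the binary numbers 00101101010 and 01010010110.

Add column by column from the right: bit + bit + carry-in; write the sum mod 2, carry 1 when the sum is 2 or 3.
carry:  11111111100
        00101101010
+       01010010110
-------------------
       010000000000
(the carry out of the leftmost column, 0, becomes the leading bit)
Decimal check:
  00101101010 = 256 + 64 + 32 + 8 + 2 = 362
  01010010110 = 512 + 128 + 16 + 4 + 2 = 662
  362 + 662 = 1024, and 010000000000 = 1024 ✓



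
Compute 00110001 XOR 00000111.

XOR: 1 when bits differ
  00110001
^ 00000111
----------
  00110110
Decimal: 49 ^ 7 = 54



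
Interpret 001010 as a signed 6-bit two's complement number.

Binary: 001010
Sign bit: 0 (non-negative)
Read directly as an unsigned value:
001010 = 8 + 2 = 10
Value: 10



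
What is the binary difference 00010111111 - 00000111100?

Method 1 - Direct subtraction (column by column from the right: bit − bit − borrow-in; if negative, add 2 and borrow 1 from the next column):
borrow: 00000000000
        00010111111
-       00000111100
-------------------
        00010000011

Method 2 - Add two's complement:
Two's complement of 00000111100: invert → 11111000011, add 1 → 11111000100
  00010111111
+ 11111000100
-------------
 100010000011  (end carry out of the top bit = 1)
Discarding the end carry: 00010000011
Decimal check:
  00010111111 = 128 + 32 + 16 + 8 + 4 + 2 + 1 = 191
  00000111100 = 32 + 16 + 8 + 4 = 60
  191 - 60 = 131, and 00010000011 = 128 + 2 + 1 = 131 ✓



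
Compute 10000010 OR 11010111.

OR: 1 when either bit is 1
  10000010
| 11010111
----------
  11010111
Decimal: 130 | 215 = 215



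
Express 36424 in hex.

Using repeated division by 16 (digits 10–15 are A–F):
36424 ÷ 16 = 2276 remainder 8
2276 ÷ 16 = 142 remainder 4
142 ÷ 16 = 8 remainder 14 (E)
8 ÷ 16 = 0 remainder 8
Reading remainders bottom to top: 8E48



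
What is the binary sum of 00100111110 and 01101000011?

Add column by column from the right: bit + bit + carry-in; write the sum mod 2, carry 1 when the sum is 2 or 3.
carry:  11011111100
        00100111110
+       01101000011
-------------------
       010010000001
(the carry out of the leftmost column, 0, becomes the leading bit)
Decimal check:
  00100111110 = 256 + 32 + 16 + 8 + 4 + 2 = 318
  01101000011 = 512 + 256 + 64 + 2 + 1 = 835
  318 + 835 = 1153, and 010010000001 = 1024 + 128 + 1 = 1153 ✓



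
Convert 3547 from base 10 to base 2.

Using repeated division by 2:
3547 ÷ 2 = 1773 remainder 1
1773 ÷ 2 = 886 remainder 1
886 ÷ 2 = 443 remainder 0
443 ÷ 2 = 221 remainder 1
221 ÷ 2 = 110 remainder 1
110 ÷ 2 = 55 remainder 0
55 ÷ 2 = 27 remainder 1
27 ÷ 2 = 13 remainder 1
13 ÷ 2 = 6 remainder 1
6 ÷ 2 = 3 remainder 0
3 ÷ 2 = 1 remainder 1
1 ÷ 2 = 0 remainder 1
Reading remainders bottom to top: 110111011011



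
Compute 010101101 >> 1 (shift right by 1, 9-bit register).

Original: 010101101 (decimal 173)
Shift right by 1 position
Drop the 1 low bit; fill with zero on the left
Result: 001010110 (decimal 86)
Equivalent: 173 >> 1 = 173 ÷ 2^1 = 86



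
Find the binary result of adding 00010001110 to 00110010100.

Add column by column from the right: bit + bit + carry-in; write the sum mod 2, carry 1 when the sum is 2 or 3.
carry:  01100111000
        00010001110
+       00110010100
-------------------
       001000100010
(the carry out of the leftmost column, 0, becomes the leading bit)
Decimal check:
  00010001110 = 128 + 8 + 4 + 2 = 142
  00110010100 = 256 + 128 + 16 + 4 = 404
  142 + 404 = 546, and 001000100010 = 512 + 32 + 2 = 546 ✓



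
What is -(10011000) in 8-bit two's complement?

Original (sign bit 1, negative): 10011000
Step 1 - Invert all bits: 01100111
Step 2 - Add 1: 01101000
Verification: 10011000 + 01101000 = 100000000; discarding the end carry (carry out of the top bit) leaves the 8-bit value 00000000, as required for x + (-x)



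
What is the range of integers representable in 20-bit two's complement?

For 20-bit two's complement:
Minimum: -2^19 = -524288
Maximum: 2^19 - 1 = 524287



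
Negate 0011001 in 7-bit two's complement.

Original: 0011001
Step 1 - Invert all bits: 1100110
Step 2 - Add 1: 1100111
Verification: 0011001 + 1100111 = 10000000; discarding the end carry (carry out of the top bit) leaves the 7-bit value 0000000, as required for x + (-x)



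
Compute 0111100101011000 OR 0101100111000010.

OR: 1 when either bit is 1
  0111100101011000
| 0101100111000010
------------------
  0111100111011010
Decimal: 31064 | 22978 = 31194



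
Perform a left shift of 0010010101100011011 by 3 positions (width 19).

Original: 0010010101100011011 (decimal 76571)
Shift left by 3 positions
Append 3 zeros on the right and drop the 3 high bits that overflow the 19-bit width
Result: 0010101100011011000 (decimal 88280)
Equivalent: 76571 << 3 = 76571 × 2^3 = 612568, truncated to 19 bits = 88280



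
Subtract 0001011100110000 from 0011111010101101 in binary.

Method 1 - Direct subtraction (column by column from the right: bit − bit − borrow-in; if negative, add 2 and borrow 1 from the next column):
borrow: 0000111011100000
        0011111010101101
-       0001011100110000
------------------------
        0010011101111101

Method 2 - Add two's complement:
Two's complement of 0001011100110000: invert → 1110100011001111, add 1 → 1110100011010000
  0011111010101101
+ 1110100011010000
------------------
 10010011101111101  (end carry out of the top bit = 1)
Discarding the end carry: 0010011101111101
Decimal check:
  0011111010101101 = 8192 + 4096 + 2048 + 1024 + 512 + 128 + 32 + 8 + 4 + 1 = 16045
  0001011100110000 = 4096 + 1024 + 512 + 256 + 32 + 16 = 5936
  16045 - 5936 = 10109, and 0010011101111101 = 8192 + 1024 + 512 + 256 + 64 + 32 + 16 + 8 + 4 + 1 = 10109 ✓



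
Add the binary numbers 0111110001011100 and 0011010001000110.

Add column by column from the right: bit + bit + carry-in; write the sum mod 2, carry 1 when the sum is 2 or 3.
carry:  1111100010111000
        0111110001011100
+       0011010001000110
------------------------
       01011000010100010
(the carry out of the leftmost column, 0, becomes the leading bit)
Decimal check:
  0111110001011100 = 16384 + 8192 + 4096 + 2048 + 1024 + 64 + 16 + 8 + 4 = 31836
  0011010001000110 = 8192 + 4096 + 1024 + 64 + 4 + 2 = 13382
  31836 + 13382 = 45218, and 01011000010100010 = 32768 + 8192 + 4096 + 128 + 32 + 2 = 45218 ✓



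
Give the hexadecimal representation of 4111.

Using repeated division by 16 (digits 10–15 are A–F):
4111 ÷ 16 = 256 remainder 15 (F)
256 ÷ 16 = 16 remainder 0
16 ÷ 16 = 1 remainder 0
1 ÷ 16 = 0 remainder 1
Reading remainders bottom to top: 100F



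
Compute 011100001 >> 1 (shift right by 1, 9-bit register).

Original: 011100001 (decimal 225)
Shift right by 1 position
Drop the 1 low bit; fill with zero on the left
Result: 001110000 (decimal 112)
Equivalent: 225 >> 1 = 225 ÷ 2^1 = 112



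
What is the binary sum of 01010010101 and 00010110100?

Add column by column from the right: bit + bit + carry-in; write the sum mod 2, carry 1 when the sum is 2 or 3.
carry:  00101101000
        01010010101
+       00010110100
-------------------
       001101001001
(the carry out of the leftmost column, 0, becomes the leading bit)
Decimal check:
  01010010101 = 512 + 128 + 16 + 4 + 1 = 661
  00010110100 = 128 + 32 + 16 + 4 = 180
  661 + 180 = 841, and 001101001001 = 512 + 256 + 64 + 8 + 1 = 841 ✓



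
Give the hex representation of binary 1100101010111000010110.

Group into 4-bit nibbles from right:
  0011 = 3
  0010 = 2
  1010 = A
  1110 = E
  0001 = 1
  0110 = 6
Result: 32AE16



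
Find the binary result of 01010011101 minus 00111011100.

Method 1 - Direct subtraction (column by column from the right: bit − bit − borrow-in; if negative, add 2 and borrow 1 from the next column):
borrow: 01110000000
        01010011101
-       00111011100
-------------------
        00011000001

Method 2 - Add two's complement:
Two's complement of 00111011100: invert → 11000100011, add 1 → 11000100100
  01010011101
+ 11000100100
-------------
 100011000001  (end carry out of the top bit = 1)
Discarding the end carry: 00011000001
Decimal check:
  01010011101 = 512 + 128 + 16 + 8 + 4 + 1 = 669
  00111011100 = 256 + 128 + 64 + 16 + 8 + 4 = 476
  669 - 476 = 193, and 00011000001 = 128 + 64 + 1 = 193 ✓



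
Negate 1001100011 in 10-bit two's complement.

Original (sign bit 1, negative): 1001100011
Step 1 - Invert all bits: 0110011100
Step 2 - Add 1: 0110011101
Verification: 1001100011 + 0110011101 = 10000000000; discarding the end carry (carry out of the top bit) leaves the 10-bit value 0000000000, as required for x + (-x)



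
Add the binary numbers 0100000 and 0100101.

Add column by column from the right: bit + bit + carry-in; write the sum mod 2, carry 1 when the sum is 2 or 3.
carry:  1000000
        0100000
+       0100101
---------------
       01000101
(the carry out of the leftmost column, 0, becomes the leading bit)
Decimal check:
  0100000 = 32
  0100101 = 32 + 4 + 1 = 37
  32 + 37 = 69, and 01000101 = 64 + 4 + 1 = 69 ✓



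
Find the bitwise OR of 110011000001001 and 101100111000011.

OR: 1 when either bit is 1
  110011000001001
| 101100111000011
-----------------
  111111111001011
Decimal: 26121 | 22979 = 32715



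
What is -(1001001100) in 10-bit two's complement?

Original (sign bit 1, negative): 1001001100
Step 1 - Invert all bits: 0110110011
Step 2 - Add 1: 0110110100
Verification: 1001001100 + 0110110100 = 10000000000; discarding the end carry (carry out of the top bit) leaves the 10-bit value 0000000000, as required for x + (-x)



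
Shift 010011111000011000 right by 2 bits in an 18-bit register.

Original: 010011111000011000 (decimal 81432)
Shift right by 2 positions
Drop the 2 low bits; fill with zeros on the left
Result: 000100111110000110 (decimal 20358)
Equivalent: 81432 >> 2 = 81432 ÷ 2^2 = 20358



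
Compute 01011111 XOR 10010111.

XOR: 1 when bits differ
  01011111
^ 10010111
----------
  11001000
Decimal: 95 ^ 151 = 200



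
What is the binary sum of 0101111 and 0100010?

Add column by column from the right: bit + bit + carry-in; write the sum mod 2, carry 1 when the sum is 2 or 3.
carry:  1011100
        0101111
+       0100010
---------------
       01010001
(the carry out of the leftmost column, 0, becomes the leading bit)
Decimal check:
  0101111 = 32 + 8 + 4 + 2 + 1 = 47
  0100010 = 32 + 2 = 34
  47 + 34 = 81, and 01010001 = 64 + 16 + 1 = 81 ✓



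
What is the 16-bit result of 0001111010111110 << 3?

Original: 0001111010111110 (decimal 7870)
Shift left by 3 positions
Append 3 zeros on the right
Result: 1111010111110000 (decimal 62960)
Equivalent: 7870 << 3 = 7870 × 2^3 = 62960



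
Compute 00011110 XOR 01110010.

XOR: 1 when bits differ
  00011110
^ 01110010
----------
  01101100
Decimal: 30 ^ 114 = 108



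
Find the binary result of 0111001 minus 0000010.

Method 1 - Direct subtraction (column by column from the right: bit − bit − borrow-in; if negative, add 2 and borrow 1 from the next column):
borrow: 0001100
        0111001
-       0000010
---------------
        0110111

Method 2 - Add two's complement:
Two's complement of 0000010: invert → 1111101, add 1 → 1111110
  0111001
+ 1111110
---------
 10110111  (end carry out of the top bit = 1)
Discarding the end carry: 0110111
Decimal check:
  0111001 = 32 + 16 + 8 + 1 = 57
  0000010 = 2
  57 - 2 = 55, and 0110111 = 32 + 16 + 4 + 2 + 1 = 55 ✓



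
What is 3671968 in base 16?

Using repeated division by 16 (digits 10–15 are A–F):
3671968 ÷ 16 = 229498 remainder 0
229498 ÷ 16 = 14343 remainder 10 (A)
14343 ÷ 16 = 896 remainder 7
896 ÷ 16 = 56 remainder 0
56 ÷ 16 = 3 remainder 8
3 ÷ 16 = 0 remainder 3
Reading remainders bottom to top: 3807A0



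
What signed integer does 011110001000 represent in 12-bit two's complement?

Binary: 011110001000
Sign bit: 0 (non-negative)
Read directly as an unsigned value:
011110001000 = 1024 + 512 + 256 + 128 + 8 = 1928
Value: 1928



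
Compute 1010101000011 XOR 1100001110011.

XOR: 1 when bits differ
  1010101000011
^ 1100001110011
---------------
  0110100110000
Decimal: 5443 ^ 6259 = 3376



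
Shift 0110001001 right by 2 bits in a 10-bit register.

Original: 0110001001 (decimal 393)
Shift right by 2 positions
Drop the 2 low bits; fill with zeros on the left
Result: 0001100010 (decimal 98)
Equivalent: 393 >> 2 = 393 ÷ 2^2 = 98



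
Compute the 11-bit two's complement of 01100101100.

Original: 01100101100
Step 1 - Invert all bits: 10011010011
Step 2 - Add 1: 10011010100
Verification: 01100101100 + 10011010100 = 100000000000; discarding the end carry (carry out of the top bit) leaves the 11-bit value 00000000000, as required for x + (-x)



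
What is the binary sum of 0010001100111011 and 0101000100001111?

Add column by column from the right: bit + bit + carry-in; write the sum mod 2, carry 1 when the sum is 2 or 3.
carry:  0000011001111110
        0010001100111011
+       0101000100001111
------------------------
       00111010001001010
(the carry out of the leftmost column, 0, becomes the leading bit)
Decimal check:
  0010001100111011 = 8192 + 512 + 256 + 32 + 16 + 8 + 2 + 1 = 9019
  0101000100001111 = 16384 + 4096 + 256 + 8 + 4 + 2 + 1 = 20751
  9019 + 20751 = 29770, and 00111010001001010 = 16384 + 8192 + 4096 + 1024 + 64 + 8 + 2 = 29770 ✓



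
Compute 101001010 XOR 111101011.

XOR: 1 when bits differ
  101001010
^ 111101011
-----------
  010100001
Decimal: 330 ^ 491 = 161



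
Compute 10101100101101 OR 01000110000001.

OR: 1 when either bit is 1
  10101100101101
| 01000110000001
----------------
  11101110101101
Decimal: 11053 | 4481 = 15277



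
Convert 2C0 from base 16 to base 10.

Expand by place value (powers of 16):
Digit values: C = 12
2C0 = 2 × 16^2 + 12 × 16^1 + 0 × 16^0
= 2 × 256 + 12 × 16 + 0 × 1
= 512 + 192 + 0
= 704



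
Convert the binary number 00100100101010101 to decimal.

Sum of powers of 2 for each 1-bit:
2^0 + 2^2 + 2^4 + 2^6 + 2^8 + 2^11 + 2^14
= 1 + 4 + 16 + 64 + 256 + 2048 + 16384
= 18773



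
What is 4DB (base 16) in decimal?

Expand by place value (powers of 16):
Digit values: D = 13, B = 11
4DB = 4 × 16^2 + 13 × 16^1 + 11 × 16^0
= 4 × 256 + 13 × 16 + 11 × 1
= 1024 + 208 + 11
= 1243



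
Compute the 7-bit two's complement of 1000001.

Original (sign bit 1, negative): 1000001
Step 1 - Invert all bits: 0111110
Step 2 - Add 1: 0111111
Verification: 1000001 + 0111111 = 10000000; discarding the end carry (carry out of the top bit) leaves the 7-bit value 0000000, as required for x + (-x)



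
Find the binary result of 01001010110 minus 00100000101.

Method 1 - Direct subtraction (column by column from the right: bit − bit − borrow-in; if negative, add 2 and borrow 1 from the next column):
borrow: 01000000010
        01001010110
-       00100000101
-------------------
        00101010001

Method 2 - Add two's complement:
Two's complement of 00100000101: invert → 11011111010, add 1 → 11011111011
  01001010110
+ 11011111011
-------------
 100101010001  (end carry out of the top bit = 1)
Discarding the end carry: 00101010001
Decimal check:
  01001010110 = 512 + 64 + 16 + 4 + 2 = 598
  00100000101 = 256 + 4 + 1 = 261
  598 - 261 = 337, and 00101010001 = 256 + 64 + 16 + 1 = 337 ✓



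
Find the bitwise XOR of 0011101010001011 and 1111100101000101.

XOR: 1 when bits differ
  0011101010001011
^ 1111100101000101
------------------
  1100001111001110
Decimal: 14987 ^ 63813 = 50126



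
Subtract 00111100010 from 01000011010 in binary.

Method 1 - Direct subtraction (column by column from the right: bit − bit − borrow-in; if negative, add 2 and borrow 1 from the next column):
borrow: 01111000000
        01000011010
-       00111100010
-------------------
        00000111000

Method 2 - Add two's complement:
Two's complement of 00111100010: invert → 11000011101, add 1 → 11000011110
  01000011010
+ 11000011110
-------------
 100000111000  (end carry out of the top bit = 1)
Discarding the end carry: 00000111000
Decimal check:
  01000011010 = 512 + 16 + 8 + 2 = 538
  00111100010 = 256 + 128 + 64 + 32 + 2 = 482
  538 - 482 = 56, and 00000111000 = 32 + 16 + 8 = 56 ✓



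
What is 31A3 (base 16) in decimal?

Expand by place value (powers of 16):
Digit values: A = 10
31A3 = 3 × 16^3 + 1 × 16^2 + 10 × 16^1 + 3 × 16^0
= 3 × 4096 + 1 × 256 + 10 × 16 + 3 × 1
= 12288 + 256 + 160 + 3
= 12707



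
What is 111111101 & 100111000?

AND: 1 only when both bits are 1
  111111101
& 100111000
-----------
  100111000
Decimal: 509 & 312 = 312



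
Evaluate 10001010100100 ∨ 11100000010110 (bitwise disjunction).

OR: 1 when either bit is 1
  10001010100100
| 11100000010110
----------------
  11101010110110
Decimal: 8868 | 14358 = 15030



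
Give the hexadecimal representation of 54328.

Using repeated division by 16 (digits 10–15 are A–F):
54328 ÷ 16 = 3395 remainder 8
3395 ÷ 16 = 212 remainder 3
212 ÷ 16 = 13 remainder 4
13 ÷ 16 = 0 remainder 13 (D)
Reading remainders bottom to top: D438



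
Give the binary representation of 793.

Using repeated division by 2:
793 ÷ 2 = 396 remainder 1
396 ÷ 2 = 198 remainder 0
198 ÷ 2 = 99 remainder 0
99 ÷ 2 = 49 remainder 1
49 ÷ 2 = 24 remainder 1
24 ÷ 2 = 12 remainder 0
12 ÷ 2 = 6 remainder 0
6 ÷ 2 = 3 remainder 0
3 ÷ 2 = 1 remainder 1
1 ÷ 2 = 0 remainder 1
Reading remainders bottom to top: 1100011001



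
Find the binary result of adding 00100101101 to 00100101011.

Add column by column from the right: bit + bit + carry-in; write the sum mod 2, carry 1 when the sum is 2 or 3.
carry:  01001011110
        00100101101
+       00100101011
-------------------
       001001011000
(the carry out of the leftmost column, 0, becomes the leading bit)
Decimal check:
  00100101101 = 256 + 32 + 8 + 4 + 1 = 301
  00100101011 = 256 + 32 + 8 + 2 + 1 = 299
  301 + 299 = 600, and 001001011000 = 512 + 64 + 16 + 8 = 600 ✓



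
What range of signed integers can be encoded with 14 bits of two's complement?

For 14-bit two's complement:
Minimum: -2^13 = -8192
Maximum: 2^13 - 1 = 8191



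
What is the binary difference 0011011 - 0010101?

Method 1 - Direct subtraction (column by column from the right: bit − bit − borrow-in; if negative, add 2 and borrow 1 from the next column):
borrow: 0001000
        0011011
-       0010101
---------------
        0000110

Method 2 - Add two's complement:
Two's complement of 0010101: invert → 1101010, add 1 → 1101011
  0011011
+ 1101011
---------
 10000110  (end carry out of the top bit = 1)
Discarding the end carry: 0000110
Decimal check:
  0011011 = 16 + 8 + 2 + 1 = 27
  0010101 = 16 + 4 + 1 = 21
  27 - 21 = 6, and 0000110 = 4 + 2 = 6 ✓



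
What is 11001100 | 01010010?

OR: 1 when either bit is 1
  11001100
| 01010010
----------
  11011110
Decimal: 204 | 82 = 222



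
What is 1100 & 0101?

AND: 1 only when both bits are 1
  1100
& 0101
------
  0100
Decimal: 12 & 5 = 4



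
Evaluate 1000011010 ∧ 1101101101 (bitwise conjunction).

AND: 1 only when both bits are 1
  1000011010
& 1101101101
------------
  1000001000
Decimal: 538 & 877 = 520



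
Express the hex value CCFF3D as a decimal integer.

Expand by place value (powers of 16):
Digit values: C = 12, F = 15, D = 13
CCFF3D = 12 × 16^5 + 12 × 16^4 + 15 × 16^3 + 15 × 16^2 + 3 × 16^1 + 13 × 16^0
= 12 × 1048576 + 12 × 65536 + 15 × 4096 + 15 × 256 + 3 × 16 + 13 × 1
= 12582912 + 786432 + 61440 + 3840 + 48 + 13
= 13434685



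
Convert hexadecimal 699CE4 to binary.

Convert each hex digit to 4 bits:
  6 = 0110
  9 = 1001
  9 = 1001
  C = 1100
  E = 1110
  4 = 0100
Concatenate: 011010011001110011100100



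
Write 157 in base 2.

Using repeated division by 2:
157 ÷ 2 = 78 remainder 1
78 ÷ 2 = 39 remainder 0
39 ÷ 2 = 19 remainder 1
19 ÷ 2 = 9 remainder 1
9 ÷ 2 = 4 remainder 1
4 ÷ 2 = 2 remainder 0
2 ÷ 2 = 1 remainder 0
1 ÷ 2 = 0 remainder 1
Reading remainders bottom to top: 10011101



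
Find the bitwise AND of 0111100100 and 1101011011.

AND: 1 only when both bits are 1
  0111100100
& 1101011011
------------
  0101000000
Decimal: 484 & 859 = 320



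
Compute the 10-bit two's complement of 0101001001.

Original: 0101001001
Step 1 - Invert all bits: 1010110110
Step 2 - Add 1: 1010110111
Verification: 0101001001 + 1010110111 = 10000000000; discarding the end carry (carry out of the top bit) leaves the 10-bit value 0000000000, as required for x + (-x)



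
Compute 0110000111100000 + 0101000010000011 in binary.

Add column by column from the right: bit + bit + carry-in; write the sum mod 2, carry 1 when the sum is 2 or 3.
carry:  1000001100000000
        0110000111100000
+       0101000010000011
------------------------
       01011001001100011
(the carry out of the leftmost column, 0, becomes the leading bit)
Decimal check:
  0110000111100000 = 16384 + 8192 + 256 + 128 + 64 + 32 = 25056
  0101000010000011 = 16384 + 4096 + 128 + 2 + 1 = 20611
  25056 + 20611 = 45667, and 01011001001100011 = 32768 + 8192 + 4096 + 512 + 64 + 32 + 2 + 1 = 45667 ✓



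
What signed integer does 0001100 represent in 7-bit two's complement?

Binary: 0001100
Sign bit: 0 (non-negative)
Read directly as an unsigned value:
0001100 = 8 + 4 = 12
Value: 12



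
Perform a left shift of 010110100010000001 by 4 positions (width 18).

Original: 010110100010000001 (decimal 92289)
Shift left by 4 positions
Append 4 zeros on the right and drop the 4 high bits that overflow the 18-bit width
Result: 101000100000010000 (decimal 165904)
Equivalent: 92289 << 4 = 92289 × 2^4 = 1476624, truncated to 18 bits = 165904



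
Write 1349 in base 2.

Using repeated division by 2:
1349 ÷ 2 = 674 remainder 1
674 ÷ 2 = 337 remainder 0
337 ÷ 2 = 168 remainder 1
168 ÷ 2 = 84 remainder 0
84 ÷ 2 = 42 remainder 0
42 ÷ 2 = 21 remainder 0
21 ÷ 2 = 10 remainder 1
10 ÷ 2 = 5 remainder 0
5 ÷ 2 = 2 remainder 1
2 ÷ 2 = 1 remainder 0
1 ÷ 2 = 0 remainder 1
Reading remainders bottom to top: 10101000101



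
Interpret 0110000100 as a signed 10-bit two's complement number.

Binary: 0110000100
Sign bit: 0 (non-negative)
Read directly as an unsigned value:
0110000100 = 256 + 128 + 4 = 388
Value: 388



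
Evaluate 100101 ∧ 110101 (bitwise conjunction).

AND: 1 only when both bits are 1
  100101
& 110101
--------
  100101
Decimal: 37 & 53 = 37



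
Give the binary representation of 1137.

Using repeated division by 2:
1137 ÷ 2 = 568 remainder 1
568 ÷ 2 = 284 remainder 0
284 ÷ 2 = 142 remainder 0
142 ÷ 2 = 71 remainder 0
71 ÷ 2 = 35 remainder 1
35 ÷ 2 = 17 remainder 1
17 ÷ 2 = 8 remainder 1
8 ÷ 2 = 4 remainder 0
4 ÷ 2 = 2 remainder 0
2 ÷ 2 = 1 remainder 0
1 ÷ 2 = 0 remainder 1
Reading remainders bottom to top: 10001110001



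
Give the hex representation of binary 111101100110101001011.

Group into 4-bit nibbles from right:
  0001 = 1
  1110 = E
  1100 = C
  1101 = D
  0100 = 4
  1011 = B
Result: 1ECD4B



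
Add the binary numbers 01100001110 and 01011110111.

Add column by column from the right: bit + bit + carry-in; write the sum mod 2, carry 1 when the sum is 2 or 3.
carry:  11111111100
        01100001110
+       01011110111
-------------------
       011000000101
(the carry out of the leftmost column, 0, becomes the leading bit)
Decimal check:
  01100001110 = 512 + 256 + 8 + 4 + 2 = 782
  01011110111 = 512 + 128 + 64 + 32 + 16 + 4 + 2 + 1 = 759
  782 + 759 = 1541, and 011000000101 = 1024 + 512 + 4 + 1 = 1541 ✓



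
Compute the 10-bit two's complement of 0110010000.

Original: 0110010000
Step 1 - Invert all bits: 1001101111
Step 2 - Add 1: 1001110000
Verification: 0110010000 + 1001110000 = 10000000000; discarding the end carry (carry out of the top bit) leaves the 10-bit value 0000000000, as required for x + (-x)



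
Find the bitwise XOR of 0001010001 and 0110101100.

XOR: 1 when bits differ
  0001010001
^ 0110101100
------------
  0111111101
Decimal: 81 ^ 428 = 509



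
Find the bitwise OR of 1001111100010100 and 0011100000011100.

OR: 1 when either bit is 1
  1001111100010100
| 0011100000011100
------------------
  1011111100011100
Decimal: 40724 | 14364 = 48924



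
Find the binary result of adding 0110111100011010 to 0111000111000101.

Add column by column from the right: bit + bit + carry-in; write the sum mod 2, carry 1 when the sum is 2 or 3.
carry:  1111111000000000
        0110111100011010
+       0111000111000101
------------------------
       01110000011011111
(the carry out of the leftmost column, 0, becomes the leading bit)
Decimal check:
  0110111100011010 = 16384 + 8192 + 2048 + 1024 + 512 + 256 + 16 + 8 + 2 = 28442
  0111000111000101 = 16384 + 8192 + 4096 + 256 + 128 + 64 + 4 + 1 = 29125
  28442 + 29125 = 57567, and 01110000011011111 = 32768 + 16384 + 8192 + 128 + 64 + 16 + 8 + 4 + 2 + 1 = 57567 ✓



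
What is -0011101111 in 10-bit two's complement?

Original: 0011101111
Step 1 - Invert all bits: 1100010000
Step 2 - Add 1: 1100010001
Verification: 0011101111 + 1100010001 = 10000000000; discarding the end carry (carry out of the top bit) leaves the 10-bit value 0000000000, as required for x + (-x)



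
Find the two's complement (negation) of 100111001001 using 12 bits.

Original (sign bit 1, negative): 100111001001
Step 1 - Invert all bits: 011000110110
Step 2 - Add 1: 011000110111
Verification: 100111001001 + 011000110111 = 1000000000000; discarding the end carry (carry out of the top bit) leaves the 12-bit value 000000000000, as required for x + (-x)



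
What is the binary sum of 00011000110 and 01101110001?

Add column by column from the right: bit + bit + carry-in; write the sum mod 2, carry 1 when the sum is 2 or 3.
carry:  11110000000
        00011000110
+       01101110001
-------------------
       010000110111
(the carry out of the leftmost column, 0, becomes the leading bit)
Decimal check:
  00011000110 = 128 + 64 + 4 + 2 = 198
  01101110001 = 512 + 256 + 64 + 32 + 16 + 1 = 881
  198 + 881 = 1079, and 010000110111 = 1024 + 32 + 16 + 4 + 2 + 1 = 1079 ✓



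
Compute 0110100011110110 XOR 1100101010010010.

XOR: 1 when bits differ
  0110100011110110
^ 1100101010010010
------------------
  1010001001100100
Decimal: 26870 ^ 51858 = 41572



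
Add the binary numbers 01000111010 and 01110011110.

Add column by column from the right: bit + bit + carry-in; write the sum mod 2, carry 1 when the sum is 2 or 3.
carry:  10001111100
        01000111010
+       01110011110
-------------------
       010111011000
(the carry out of the leftmost column, 0, becomes the leading bit)
Decimal check:
  01000111010 = 512 + 32 + 16 + 8 + 2 = 570
  01110011110 = 512 + 256 + 128 + 16 + 8 + 4 + 2 = 926
  570 + 926 = 1496, and 010111011000 = 1024 + 256 + 128 + 64 + 16 + 8 = 1496 ✓



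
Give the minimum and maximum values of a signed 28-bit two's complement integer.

For 28-bit two's complement:
Minimum: -2^27 = -134217728
Maximum: 2^27 - 1 = 134217727



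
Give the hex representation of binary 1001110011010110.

Group into 4-bit nibbles from right:
  1001 = 9
  1100 = C
  1101 = D
  0110 = 6
Result: 9CD6



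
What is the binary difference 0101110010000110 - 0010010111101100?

Method 1 - Direct subtraction (column by column from the right: bit − bit − borrow-in; if negative, add 2 and borrow 1 from the next column):
borrow: 0100111111110000
        0101110010000110
-       0010010111101100
------------------------
        0011011010011010

Method 2 - Add two's complement:
Two's complement of 0010010111101100: invert → 1101101000010011, add 1 → 1101101000010100
  0101110010000110
+ 1101101000010100
------------------
 10011011010011010  (end carry out of the top bit = 1)
Discarding the end carry: 0011011010011010
Decimal check:
  0101110010000110 = 16384 + 4096 + 2048 + 1024 + 128 + 4 + 2 = 23686
  0010010111101100 = 8192 + 1024 + 256 + 128 + 64 + 32 + 8 + 4 = 9708
  23686 - 9708 = 13978, and 0011011010011010 = 8192 + 4096 + 1024 + 512 + 128 + 16 + 8 + 2 = 13978 ✓



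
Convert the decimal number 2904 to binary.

Using repeated division by 2:
2904 ÷ 2 = 1452 remainder 0
1452 ÷ 2 = 726 remainder 0
726 ÷ 2 = 363 remainder 0
363 ÷ 2 = 181 remainder 1
181 ÷ 2 = 90 remainder 1
90 ÷ 2 = 45 remainder 0
45 ÷ 2 = 22 remainder 1
22 ÷ 2 = 11 remainder 0
11 ÷ 2 = 5 remainder 1
5 ÷ 2 = 2 remainder 1
2 ÷ 2 = 1 remainder 0
1 ÷ 2 = 0 remainder 1
Reading remainders bottom to top: 101101011000



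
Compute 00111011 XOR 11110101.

XOR: 1 when bits differ
  00111011
^ 11110101
----------
  11001110
Decimal: 59 ^ 245 = 206



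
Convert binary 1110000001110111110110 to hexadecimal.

Group into 4-bit nibbles from right:
  0011 = 3
  1000 = 8
  0001 = 1
  1101 = D
  1111 = F
  0110 = 6
Result: 381DF6



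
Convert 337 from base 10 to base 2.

Using repeated division by 2:
337 ÷ 2 = 168 remainder 1
168 ÷ 2 = 84 remainder 0
84 ÷ 2 = 42 remainder 0
42 ÷ 2 = 21 remainder 0
21 ÷ 2 = 10 remainder 1
10 ÷ 2 = 5 remainder 0
5 ÷ 2 = 2 remainder 1
2 ÷ 2 = 1 remainder 0
1 ÷ 2 = 0 remainder 1
Reading remainders bottom to top: 101010001



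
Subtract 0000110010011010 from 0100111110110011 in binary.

Method 1 - Direct subtraction (column by column from the right: bit − bit − borrow-in; if negative, add 2 and borrow 1 from the next column):
borrow: 0000000000110000
        0100111110110011
-       0000110010011010
------------------------
        0100001100011001

Method 2 - Add two's complement:
Two's complement of 0000110010011010: invert → 1111001101100101, add 1 → 1111001101100110
  0100111110110011
+ 1111001101100110
------------------
 10100001100011001  (end carry out of the top bit = 1)
Discarding the end carry: 0100001100011001
Decimal check:
  0100111110110011 = 16384 + 2048 + 1024 + 512 + 256 + 128 + 32 + 16 + 2 + 1 = 20403
  0000110010011010 = 2048 + 1024 + 128 + 16 + 8 + 2 = 3226
  20403 - 3226 = 17177, and 0100001100011001 = 16384 + 512 + 256 + 16 + 8 + 1 = 17177 ✓



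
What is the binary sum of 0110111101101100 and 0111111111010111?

Add column by column from the right: bit + bit + carry-in; write the sum mod 2, carry 1 when the sum is 2 or 3.
carry:  1111111111111000
        0110111101101100
+       0111111111010111
------------------------
       01110111101000011
(the carry out of the leftmost column, 0, becomes the leading bit)
Decimal check:
  0110111101101100 = 16384 + 8192 + 2048 + 1024 + 512 + 256 + 64 + 32 + 8 + 4 = 28524
  0111111111010111 = 16384 + 8192 + 4096 + 2048 + 1024 + 512 + 256 + 128 + 64 + 16 + 4 + 2 + 1 = 32727
  28524 + 32727 = 61251, and 01110111101000011 = 32768 + 16384 + 8192 + 2048 + 1024 + 512 + 256 + 64 + 2 + 1 = 61251 ✓



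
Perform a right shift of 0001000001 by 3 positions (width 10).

Original: 0001000001 (decimal 65)
Shift right by 3 positions
Drop the 3 low bits; fill with zeros on the left
Result: 0000001000 (decimal 8)
Equivalent: 65 >> 3 = 65 ÷ 2^3 = 8



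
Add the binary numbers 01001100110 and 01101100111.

Add column by column from the right: bit + bit + carry-in; write the sum mod 2, carry 1 when the sum is 2 or 3.
carry:  10011001100
        01001100110
+       01101100111
-------------------
       010111001101
(the carry out of the leftmost column, 0, becomes the leading bit)
Decimal check:
  01001100110 = 512 + 64 + 32 + 4 + 2 = 614
  01101100111 = 512 + 256 + 64 + 32 + 4 + 2 + 1 = 871
  614 + 871 = 1485, and 010111001101 = 1024 + 256 + 128 + 64 + 8 + 4 + 1 = 1485 ✓



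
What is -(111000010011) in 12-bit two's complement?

Original (sign bit 1, negative): 111000010011
Step 1 - Invert all bits: 000111101100
Step 2 - Add 1: 000111101101
Verification: 111000010011 + 000111101101 = 1000000000000; discarding the end carry (carry out of the top bit) leaves the 12-bit value 000000000000, as required for x + (-x)



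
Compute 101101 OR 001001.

OR: 1 when either bit is 1
  101101
| 001001
--------
  101101
Decimal: 45 | 9 = 45



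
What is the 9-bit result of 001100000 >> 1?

Original: 001100000 (decimal 96)
Shift right by 1 position
Drop the 1 low bit; fill with zero on the left
Result: 000110000 (decimal 48)
Equivalent: 96 >> 1 = 96 ÷ 2^1 = 48



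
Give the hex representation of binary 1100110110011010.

Group into 4-bit nibbles from right:
  1100 = C
  1101 = D
  1001 = 9
  1010 = A
Result: CD9A



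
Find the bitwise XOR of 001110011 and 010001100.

XOR: 1 when bits differ
  001110011
^ 010001100
-----------
  011111111
Decimal: 115 ^ 140 = 255



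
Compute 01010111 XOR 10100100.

XOR: 1 when bits differ
  01010111
^ 10100100
----------
  11110011
Decimal: 87 ^ 164 = 243



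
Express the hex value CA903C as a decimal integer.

Expand by place value (powers of 16):
Digit values: C = 12, A = 10
CA903C = 12 × 16^5 + 10 × 16^4 + 9 × 16^3 + 0 × 16^2 + 3 × 16^1 + 12 × 16^0
= 12 × 1048576 + 10 × 65536 + 9 × 4096 + 0 × 256 + 3 × 16 + 12 × 1
= 12582912 + 655360 + 36864 + 0 + 48 + 12
= 13275196

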